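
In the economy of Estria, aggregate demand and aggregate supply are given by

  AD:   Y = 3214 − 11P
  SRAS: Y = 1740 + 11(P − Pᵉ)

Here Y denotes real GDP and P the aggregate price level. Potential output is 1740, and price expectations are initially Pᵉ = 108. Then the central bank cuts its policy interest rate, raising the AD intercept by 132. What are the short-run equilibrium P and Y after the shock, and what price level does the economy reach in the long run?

AD shifts right: new AD is Y = 3346 − 11P. With Pᵉ = 108, SRAS is Y = 552 + 11P.
Short run: 3346 − 11P = 552 + 11P gives 2794 = 22P, so P = 127 and Y = 3346 − 11·127 = 1949.
Y = 1949 is above potential 1740; expectations adjust and SRAS shifts left until Y = 1740.
Long run: on the new AD curve, 1740 = 3346 − 11P gives P = 146.

Short run: P = 127, Y = 1949. Long run: P = 146.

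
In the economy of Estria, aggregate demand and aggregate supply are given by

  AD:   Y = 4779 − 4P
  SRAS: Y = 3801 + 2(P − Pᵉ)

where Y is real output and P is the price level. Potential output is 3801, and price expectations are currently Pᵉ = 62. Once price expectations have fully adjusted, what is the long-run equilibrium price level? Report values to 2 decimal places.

Long-run P = 244.50

Short run: with Pᵉ = 62, SRAS is Y = 3677 + 2P. Setting AD = SRAS gives 1102 = 6P, so P = 183.67 and Y = 4779 − 4P = 4044.33.
Output 4044.33 is above potential 3801, so over time expected prices rise and SRAS shifts left until Y returns to 3801.
Long run: Y = 3801 on the AD curve gives 3801 = 4779 − 4P, so P = 244.50.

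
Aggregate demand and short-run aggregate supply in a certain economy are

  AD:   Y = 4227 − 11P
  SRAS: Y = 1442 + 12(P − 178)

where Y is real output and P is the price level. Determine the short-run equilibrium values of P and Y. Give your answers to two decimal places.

P = 213.96, Y = 1873.48

Write SRAS as Y = 1442 + 12P − 2136 = 12P − 694.
Set AD = SRAS: 4227 − 11P = 12P − 694, so 4921 = 23P and P = 213.96.
Substituting into AD, Y = 4227 − 11P = 1873.48.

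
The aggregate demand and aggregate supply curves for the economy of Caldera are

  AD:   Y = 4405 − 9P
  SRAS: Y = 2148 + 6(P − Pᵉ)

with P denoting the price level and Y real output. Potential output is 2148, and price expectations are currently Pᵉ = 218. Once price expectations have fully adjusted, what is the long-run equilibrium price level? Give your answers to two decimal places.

Long-run P = 250.78

Short run: with Pᵉ = 218, SRAS is Y = 840 + 6P. Setting AD = SRAS gives 3565 = 15P, so P = 237.67 and Y = 4405 − 9P = 2266.00.
Output 2266.00 is above potential 2148, so over time expected prices rise and SRAS shifts left until Y returns to 2148.
Long run: Y = 2148 on the AD curve gives 2148 = 4405 − 9P, so P = 250.78.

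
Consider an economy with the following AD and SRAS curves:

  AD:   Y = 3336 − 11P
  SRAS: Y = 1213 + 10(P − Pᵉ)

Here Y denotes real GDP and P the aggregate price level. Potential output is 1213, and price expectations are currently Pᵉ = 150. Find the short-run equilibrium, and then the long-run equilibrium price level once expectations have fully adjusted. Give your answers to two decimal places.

Short run: P = 172.52, Y = 1438.24. Long run: P = 193.00.

Short run: with Pᵉ = 150, SRAS is Y = 10P − 287. Setting AD = SRAS gives 3623 = 21P, so P = 172.52 and Y = 3336 − 11P = 1438.24.
Output 1438.24 is above potential 1213, so over time expected prices rise and SRAS shifts left until Y returns to 1213.
Long run: Y = 1213 on the AD curve gives 1213 = 3336 − 11P, so P = 193.00.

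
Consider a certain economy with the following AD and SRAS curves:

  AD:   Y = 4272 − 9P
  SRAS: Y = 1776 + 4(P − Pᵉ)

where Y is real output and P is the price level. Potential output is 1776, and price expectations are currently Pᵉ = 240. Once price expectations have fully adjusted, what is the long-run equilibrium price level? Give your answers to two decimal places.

Long-run P = 277.33

Short run: with Pᵉ = 240, SRAS is Y = 816 + 4P. Setting AD = SRAS gives 3456 = 13P, so P = 265.85 and Y = 4272 − 9P = 1879.38.
Output 1879.38 is above potential 1776, so over time expected prices rise and SRAS shifts left until Y returns to 1776.
Long run: Y = 1776 on the AD curve gives 1776 = 4272 − 9P, so P = 277.33.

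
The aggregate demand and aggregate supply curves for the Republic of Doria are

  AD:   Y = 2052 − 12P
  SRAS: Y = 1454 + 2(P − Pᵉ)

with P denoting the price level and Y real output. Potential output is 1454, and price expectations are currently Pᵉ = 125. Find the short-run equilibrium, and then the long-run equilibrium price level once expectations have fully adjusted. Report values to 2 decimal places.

Short run: P = 60.57, Y = 1325.14. Long run: P = 49.83.

Short run: with Pᵉ = 125, SRAS is Y = 1204 + 2P. Setting AD = SRAS gives 848 = 14P, so P = 60.57 and Y = 2052 − 12P = 1325.14.
Output 1325.14 is below potential 1454, so over time expected prices fall and SRAS shifts right until Y returns to 1454.
Long run: Y = 1454 on the AD curve gives 1454 = 2052 − 12P, so P = 49.83.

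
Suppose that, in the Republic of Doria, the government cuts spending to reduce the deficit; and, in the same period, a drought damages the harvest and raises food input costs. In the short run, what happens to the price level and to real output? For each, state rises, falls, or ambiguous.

The first event is a negative demand shock: AD shifts left, which by itself pushes P down and Y down.
The second is an adverse supply shock: SRAS shifts left, which by itself pushes P up and Y down.
The two shocks push P in opposite directions, so the effect on P is ambiguous. Both shocks push Y down, so Y falls.

Price level: ambiguous; output: falls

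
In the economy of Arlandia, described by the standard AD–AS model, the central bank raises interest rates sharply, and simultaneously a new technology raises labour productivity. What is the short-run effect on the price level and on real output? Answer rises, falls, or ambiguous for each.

Price level: falls; output: ambiguous

The first event is a negative demand shock: AD shifts left, which by itself pushes P down and Y down.
The second is a favourable supply shock: SRAS shifts right, which by itself pushes P down and Y up.
Both shocks push P down, so P falls. The two shocks push Y in opposite directions, so the effect on Y is ambiguous.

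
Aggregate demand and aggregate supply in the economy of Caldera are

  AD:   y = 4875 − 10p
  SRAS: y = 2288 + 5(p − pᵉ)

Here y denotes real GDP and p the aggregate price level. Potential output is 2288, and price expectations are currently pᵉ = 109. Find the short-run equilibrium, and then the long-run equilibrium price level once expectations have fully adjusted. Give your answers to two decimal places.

Short run: p = 208.80, y = 2787.00. Long run: p = 258.70.

Short run: with pᵉ = 109, SRAS is y = 1743 + 5p. Setting AD = SRAS gives 3132 = 15p, so p = 208.80 and y = 4875 − 10p = 2787.00.
Output 2787.00 is above potential 2288, so over time expected prices rise and SRAS shifts left until y returns to 2288.
Long run: y = 2288 on the AD curve gives 2288 = 4875 − 10p, so p = 258.70.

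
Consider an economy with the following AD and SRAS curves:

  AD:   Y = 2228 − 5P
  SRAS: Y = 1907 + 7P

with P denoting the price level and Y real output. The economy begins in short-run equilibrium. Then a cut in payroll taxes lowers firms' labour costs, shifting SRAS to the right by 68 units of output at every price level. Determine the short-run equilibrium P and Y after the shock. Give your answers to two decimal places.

This is a positive supply shock: SRAS shifts right.
New SRAS: Y = 1975 + 7P.
Set AD = SRAS: 2228 − 5P = 1975 + 7P, so 253 = 12P and P = 21.08.
Substituting into AD, Y = 2122.58.

P = 21.08, Y = 2122.58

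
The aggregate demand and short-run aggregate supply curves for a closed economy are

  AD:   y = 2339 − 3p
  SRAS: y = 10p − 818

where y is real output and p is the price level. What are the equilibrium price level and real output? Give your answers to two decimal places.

Set AD = SRAS: 2339 − 3p = 10p − 818, so 3157 = 13p and p = 242.85.
Substituting into AD, y = 2339 − 3p = 1610.46.

p = 242.85, y = 1610.46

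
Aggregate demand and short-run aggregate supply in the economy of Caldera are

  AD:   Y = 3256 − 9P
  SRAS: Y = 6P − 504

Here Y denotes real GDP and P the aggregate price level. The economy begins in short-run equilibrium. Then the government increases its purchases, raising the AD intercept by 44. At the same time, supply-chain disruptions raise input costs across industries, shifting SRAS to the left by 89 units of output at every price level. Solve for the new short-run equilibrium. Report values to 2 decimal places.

After both shocks: AD is Y = 3300 − 9P and SRAS is Y = 6P − 593.
Setting them equal: 3893 = 15P, so P = 259.53.
Substituting into AD, Y = 964.20.

P = 259.53, Y = 964.20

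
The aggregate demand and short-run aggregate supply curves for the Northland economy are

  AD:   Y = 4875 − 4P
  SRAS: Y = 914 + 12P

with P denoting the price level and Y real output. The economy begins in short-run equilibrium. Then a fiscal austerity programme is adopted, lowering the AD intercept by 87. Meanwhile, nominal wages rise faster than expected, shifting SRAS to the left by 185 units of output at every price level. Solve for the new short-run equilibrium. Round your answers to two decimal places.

After both shocks: AD is Y = 4788 − 4P and SRAS is Y = 729 + 12P.
Setting them equal: 4059 = 16P, so P = 253.69.
Substituting into AD, Y = 3773.25.

P = 253.69, Y = 3773.25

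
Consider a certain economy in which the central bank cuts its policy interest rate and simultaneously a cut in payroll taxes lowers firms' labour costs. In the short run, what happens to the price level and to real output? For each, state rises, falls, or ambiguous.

The first event is a positive demand shock: AD shifts right, which by itself pushes P up and Y up.
The second is a favourable supply shock: SRAS shifts right, which by itself pushes P down and Y up.
The two shocks push P in opposite directions, so the effect on P is ambiguous. Both shocks push Y up, so Y rises.

Price level: ambiguous; output: rises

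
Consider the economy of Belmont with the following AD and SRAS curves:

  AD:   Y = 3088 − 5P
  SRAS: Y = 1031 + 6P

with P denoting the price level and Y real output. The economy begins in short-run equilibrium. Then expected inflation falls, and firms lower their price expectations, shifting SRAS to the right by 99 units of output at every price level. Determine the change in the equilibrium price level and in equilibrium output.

ΔP = -9, ΔY = +45

This is a positive supply shock: SRAS shifts right.
New SRAS: Y = 1130 + 6P.
Set AD = SRAS: 3088 − 5P = 1130 + 6P, so 1958 = 11P and P = 178.
Y = 3088 − 5·178 = 2198.
Initially P = 187, Y = 2153, so ΔP = -9 and ΔY = +45.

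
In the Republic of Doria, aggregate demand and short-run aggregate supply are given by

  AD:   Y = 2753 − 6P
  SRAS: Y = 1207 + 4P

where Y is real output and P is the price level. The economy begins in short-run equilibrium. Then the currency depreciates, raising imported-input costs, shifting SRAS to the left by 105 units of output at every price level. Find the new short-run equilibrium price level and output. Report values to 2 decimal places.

P = 165.10, Y = 1762.40

This is a negative supply shock: SRAS shifts left.
New SRAS: Y = 1102 + 4P.
Set AD = SRAS: 2753 − 6P = 1102 + 4P, so 1651 = 10P and P = 165.10.
Substituting into AD, Y = 1762.40.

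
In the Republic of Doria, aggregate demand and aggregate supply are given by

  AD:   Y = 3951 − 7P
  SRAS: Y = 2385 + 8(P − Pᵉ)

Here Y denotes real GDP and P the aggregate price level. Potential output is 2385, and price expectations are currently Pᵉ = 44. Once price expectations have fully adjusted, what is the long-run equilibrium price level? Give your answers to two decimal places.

Long-run P = 223.71

Short run: with Pᵉ = 44, SRAS is Y = 2033 + 8P. Setting AD = SRAS gives 1918 = 15P, so P = 127.87 and Y = 3951 − 7P = 3055.93.
Output 3055.93 is above potential 2385, so over time expected prices rise and SRAS shifts left until Y returns to 2385.
Long run: Y = 2385 on the AD curve gives 2385 = 3951 − 7P, so P = 223.71.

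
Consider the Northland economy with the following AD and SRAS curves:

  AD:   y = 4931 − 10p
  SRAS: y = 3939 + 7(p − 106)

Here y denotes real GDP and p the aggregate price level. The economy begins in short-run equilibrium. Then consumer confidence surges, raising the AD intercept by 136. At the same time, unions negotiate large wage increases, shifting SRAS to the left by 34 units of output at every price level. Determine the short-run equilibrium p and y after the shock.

p = 112, y = 3947

After both shocks: AD is y = 5067 − 10p and SRAS is y = 3163 + 7p.
Setting them equal: 1904 = 17p, so p = 112.
y = 5067 − 10·112 = 3947.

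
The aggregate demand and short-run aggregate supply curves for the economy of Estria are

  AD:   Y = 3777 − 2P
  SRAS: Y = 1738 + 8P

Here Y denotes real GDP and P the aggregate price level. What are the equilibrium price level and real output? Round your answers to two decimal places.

P = 203.90, Y = 3369.20

Set AD = SRAS: 3777 − 2P = 1738 + 8P, so 2039 = 10P and P = 203.90.
Substituting into AD, Y = 3777 − 2P = 3369.20.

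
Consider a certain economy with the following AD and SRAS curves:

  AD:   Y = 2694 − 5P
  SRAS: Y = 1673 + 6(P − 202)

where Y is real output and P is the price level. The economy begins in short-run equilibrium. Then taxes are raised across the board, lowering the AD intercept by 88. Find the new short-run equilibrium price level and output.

P = 195, Y = 1631

This is a negative demand shock: AD shifts left.
New AD: Y = 2606 − 5P.
SRAS can be written Y = 461 + 6P.
Set AD = SRAS: 2606 − 5P = 461 + 6P, so 2145 = 11P and P = 195.
Y = 2606 − 5·195 = 1631.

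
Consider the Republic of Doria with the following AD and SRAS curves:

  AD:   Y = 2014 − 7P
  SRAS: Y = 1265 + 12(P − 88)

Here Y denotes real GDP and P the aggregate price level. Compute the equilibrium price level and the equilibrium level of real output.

Write SRAS as Y = 1265 + 12P − 1056 = 209 + 12P.
Set AD = SRAS: 2014 − 7P = 209 + 12P, so 1805 = 19P and P = 95.
Then Y = 2014 − 7·95 = 1349.

P = 95, Y = 1349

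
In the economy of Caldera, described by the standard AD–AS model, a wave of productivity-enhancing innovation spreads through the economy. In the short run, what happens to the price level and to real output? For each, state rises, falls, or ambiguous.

This is a favourable supply shock: SRAS shifts right.
Moving along the downward-sloping AD curve, P falls and Y rises.

Price level: falls; output: rises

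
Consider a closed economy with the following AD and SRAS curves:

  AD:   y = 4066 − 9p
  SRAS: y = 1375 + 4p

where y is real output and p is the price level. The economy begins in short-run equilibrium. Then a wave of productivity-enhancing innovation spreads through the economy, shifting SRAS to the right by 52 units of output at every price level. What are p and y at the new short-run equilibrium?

This is a positive supply shock: SRAS shifts right.
New SRAS: y = 1427 + 4p.
Set AD = SRAS: 4066 − 9p = 1427 + 4p, so 2639 = 13p and p = 203.
y = 4066 − 9·203 = 2239.

p = 203, y = 2239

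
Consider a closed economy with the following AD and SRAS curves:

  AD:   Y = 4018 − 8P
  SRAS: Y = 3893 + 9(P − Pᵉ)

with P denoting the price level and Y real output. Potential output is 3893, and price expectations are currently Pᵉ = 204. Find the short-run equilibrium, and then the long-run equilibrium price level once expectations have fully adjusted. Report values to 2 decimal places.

Short run: with Pᵉ = 204, SRAS is Y = 2057 + 9P. Setting AD = SRAS gives 1961 = 17P, so P = 115.35 and Y = 4018 − 8P = 3095.18.
Output 3095.18 is below potential 3893, so over time expected prices fall and SRAS shifts right until Y returns to 3893.
Long run: Y = 3893 on the AD curve gives 3893 = 4018 − 8P, so P = 15.63.

Short run: P = 115.35, Y = 3095.18. Long run: P = 15.63.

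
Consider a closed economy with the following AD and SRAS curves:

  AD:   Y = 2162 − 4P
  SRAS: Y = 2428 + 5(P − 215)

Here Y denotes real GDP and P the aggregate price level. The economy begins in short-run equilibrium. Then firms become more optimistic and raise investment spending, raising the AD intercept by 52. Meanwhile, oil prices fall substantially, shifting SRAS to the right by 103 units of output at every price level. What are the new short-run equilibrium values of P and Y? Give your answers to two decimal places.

After both shocks: AD is Y = 2214 − 4P and SRAS is Y = 1456 + 5P.
Setting them equal: 758 = 9P, so P = 84.22.
Substituting into AD, Y = 1877.11.

P = 84.22, Y = 1877.11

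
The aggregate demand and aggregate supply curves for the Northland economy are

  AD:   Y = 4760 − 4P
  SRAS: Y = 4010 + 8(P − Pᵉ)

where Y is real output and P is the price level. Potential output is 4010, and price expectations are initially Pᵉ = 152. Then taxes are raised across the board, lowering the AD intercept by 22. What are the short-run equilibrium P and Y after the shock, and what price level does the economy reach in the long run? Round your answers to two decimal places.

Short run: P = 162.00, Y = 4090.00. Long run: P = 182.00.

AD shifts left: new AD is Y = 4738 − 4P. With Pᵉ = 152, SRAS is Y = 2794 + 8P.
Short run: 4738 − 4P = 2794 + 8P gives 1944 = 12P, so P = 162.00 and Y = 4738 − 4P = 4090.00.
Y = 4090.00 is above potential 4010; expectations adjust and SRAS shifts left until Y = 4010.
Long run: on the new AD curve, 4010 = 4738 − 4P gives P = 182.00.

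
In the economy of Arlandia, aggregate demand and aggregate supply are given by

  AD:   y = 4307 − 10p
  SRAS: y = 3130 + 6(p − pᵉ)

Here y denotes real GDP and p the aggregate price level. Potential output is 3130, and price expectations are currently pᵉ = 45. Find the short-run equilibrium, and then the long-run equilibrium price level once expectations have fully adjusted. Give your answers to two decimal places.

Short run: with pᵉ = 45, SRAS is y = 2860 + 6p. Setting AD = SRAS gives 1447 = 16p, so p = 90.44 and y = 4307 − 10p = 3402.63.
Output 3402.63 is above potential 3130, so over time expected prices rise and SRAS shifts left until y returns to 3130.
Long run: y = 3130 on the AD curve gives 3130 = 4307 − 10p, so p = 117.70.

Short run: p = 90.44, y = 3402.63. Long run: p = 117.70.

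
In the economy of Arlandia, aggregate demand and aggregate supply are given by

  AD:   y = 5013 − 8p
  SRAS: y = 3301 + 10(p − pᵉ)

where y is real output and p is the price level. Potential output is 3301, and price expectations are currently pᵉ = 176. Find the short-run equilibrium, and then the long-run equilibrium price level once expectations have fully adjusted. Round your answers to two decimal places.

Short run: with pᵉ = 176, SRAS is y = 1541 + 10p. Setting AD = SRAS gives 3472 = 18p, so p = 192.89 and y = 5013 − 8p = 3469.89.
Output 3469.89 is above potential 3301, so over time expected prices rise and SRAS shifts left until y returns to 3301.
Long run: y = 3301 on the AD curve gives 3301 = 5013 − 8p, so p = 214.00.

Short run: p = 192.89, y = 3469.89. Long run: p = 214.00.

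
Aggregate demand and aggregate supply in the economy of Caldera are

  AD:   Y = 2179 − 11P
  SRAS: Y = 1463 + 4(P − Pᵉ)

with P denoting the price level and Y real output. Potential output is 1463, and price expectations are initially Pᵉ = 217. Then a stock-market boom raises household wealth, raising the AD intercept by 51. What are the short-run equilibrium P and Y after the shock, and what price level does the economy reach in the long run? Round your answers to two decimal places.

Short run: P = 109.00, Y = 1031.00. Long run: P = 69.73.

AD shifts right: new AD is Y = 2230 − 11P. With Pᵉ = 217, SRAS is Y = 595 + 4P.
Short run: 2230 − 11P = 595 + 4P gives 1635 = 15P, so P = 109.00 and Y = 2230 − 11P = 1031.00.
Y = 1031.00 is below potential 1463; expectations adjust and SRAS shifts right until Y = 1463.
Long run: on the new AD curve, 1463 = 2230 − 11P gives P = 69.73.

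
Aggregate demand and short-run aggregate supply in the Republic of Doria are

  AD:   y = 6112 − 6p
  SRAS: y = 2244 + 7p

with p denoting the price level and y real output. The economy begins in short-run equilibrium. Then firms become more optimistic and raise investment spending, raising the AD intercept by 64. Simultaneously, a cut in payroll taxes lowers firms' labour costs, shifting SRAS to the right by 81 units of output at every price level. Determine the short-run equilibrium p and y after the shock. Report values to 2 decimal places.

p = 296.23, y = 4398.62

After both shocks: AD is y = 6176 − 6p and SRAS is y = 2325 + 7p.
Setting them equal: 3851 = 13p, so p = 296.23.
Substituting into AD, y = 4398.62.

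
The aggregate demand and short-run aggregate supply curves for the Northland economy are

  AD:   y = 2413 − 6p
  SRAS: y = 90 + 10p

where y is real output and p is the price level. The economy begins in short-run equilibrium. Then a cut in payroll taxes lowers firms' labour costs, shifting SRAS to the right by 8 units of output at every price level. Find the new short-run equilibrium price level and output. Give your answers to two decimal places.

This is a positive supply shock: SRAS shifts right.
New SRAS: y = 98 + 10p.
Set AD = SRAS: 2413 − 6p = 98 + 10p, so 2315 = 16p and p = 144.69.
Substituting into AD, y = 1544.88.

p = 144.69, y = 1544.88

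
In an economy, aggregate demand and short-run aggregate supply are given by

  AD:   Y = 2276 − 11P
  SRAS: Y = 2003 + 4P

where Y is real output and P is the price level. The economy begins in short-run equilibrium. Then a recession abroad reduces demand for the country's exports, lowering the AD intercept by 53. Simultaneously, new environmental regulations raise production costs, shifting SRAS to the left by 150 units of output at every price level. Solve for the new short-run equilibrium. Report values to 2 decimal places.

P = 24.67, Y = 1951.67

After both shocks: AD is Y = 2223 − 11P and SRAS is Y = 1853 + 4P.
Setting them equal: 370 = 15P, so P = 24.67.
Substituting into AD, Y = 1951.67.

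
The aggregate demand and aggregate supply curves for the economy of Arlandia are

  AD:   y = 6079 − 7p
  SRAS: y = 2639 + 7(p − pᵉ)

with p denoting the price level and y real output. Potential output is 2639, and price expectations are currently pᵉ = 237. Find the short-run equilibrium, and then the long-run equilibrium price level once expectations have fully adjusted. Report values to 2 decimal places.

Short run: with pᵉ = 237, SRAS is y = 980 + 7p. Setting AD = SRAS gives 5099 = 14p, so p = 364.21 and y = 6079 − 7p = 3529.50.
Output 3529.50 is above potential 2639, so over time expected prices rise and SRAS shifts left until y returns to 2639.
Long run: y = 2639 on the AD curve gives 2639 = 6079 − 7p, so p = 491.43.

Short run: p = 364.21, y = 3529.50. Long run: p = 491.43.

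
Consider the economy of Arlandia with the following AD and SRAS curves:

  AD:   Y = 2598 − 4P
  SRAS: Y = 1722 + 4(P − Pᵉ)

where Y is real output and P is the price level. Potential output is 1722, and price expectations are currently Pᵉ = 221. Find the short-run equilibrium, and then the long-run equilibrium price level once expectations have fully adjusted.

Short run: with Pᵉ = 221, SRAS is Y = 838 + 4P. Setting AD = SRAS gives 1760 = 8P, so P = 220 and Y = 2598 − 4·220 = 1718.
Output 1718 is below potential 1722, so over time expected prices fall and SRAS shifts right until Y returns to 1722.
Long run: Y = 1722 on the AD curve gives 1722 = 2598 − 4P, so P = 219.

Short run: P = 220, Y = 1718. Long run: P = 219.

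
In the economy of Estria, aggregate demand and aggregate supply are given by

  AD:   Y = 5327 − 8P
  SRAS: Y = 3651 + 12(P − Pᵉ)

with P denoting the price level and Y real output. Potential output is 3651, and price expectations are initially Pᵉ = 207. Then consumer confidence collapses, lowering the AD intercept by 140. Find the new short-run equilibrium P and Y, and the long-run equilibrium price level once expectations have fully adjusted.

Short run: P = 201, Y = 3579. Long run: P = 192.

AD shifts left: new AD is Y = 5187 − 8P. With Pᵉ = 207, SRAS is Y = 1167 + 12P.
Short run: 5187 − 8P = 1167 + 12P gives 4020 = 20P, so P = 201 and Y = 5187 − 8·201 = 3579.
Y = 3579 is below potential 3651; expectations adjust and SRAS shifts right until Y = 3651.
Long run: on the new AD curve, 3651 = 5187 − 8P gives P = 192.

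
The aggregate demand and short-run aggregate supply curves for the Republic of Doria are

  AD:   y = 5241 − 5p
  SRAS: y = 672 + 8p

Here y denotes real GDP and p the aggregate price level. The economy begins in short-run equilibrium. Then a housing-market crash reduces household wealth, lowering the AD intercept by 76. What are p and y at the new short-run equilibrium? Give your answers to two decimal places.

This is a negative demand shock: AD shifts left.
New AD: y = 5165 − 5p.
Set AD = SRAS: 5165 − 5p = 672 + 8p, so 4493 = 13p and p = 345.62.
Substituting into AD, y = 3436.92.

p = 345.62, y = 3436.92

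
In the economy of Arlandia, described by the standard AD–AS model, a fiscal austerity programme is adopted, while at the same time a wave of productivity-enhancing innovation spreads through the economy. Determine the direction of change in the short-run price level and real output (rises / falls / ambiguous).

The first event is a negative demand shock: AD shifts left, which by itself pushes P down and Y down.
The second is a favourable supply shock: SRAS shifts right, which by itself pushes P down and Y up.
Both shocks push P down, so P falls. The two shocks push Y in opposite directions, so the effect on Y is ambiguous.

Price level: falls; output: ambiguous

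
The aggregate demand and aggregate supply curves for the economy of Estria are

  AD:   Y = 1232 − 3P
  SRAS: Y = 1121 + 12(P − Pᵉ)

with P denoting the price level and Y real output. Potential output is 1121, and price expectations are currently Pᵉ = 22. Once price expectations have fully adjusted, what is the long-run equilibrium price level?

Long-run P = 37

Short run: with Pᵉ = 22, SRAS is Y = 857 + 12P. Setting AD = SRAS gives 375 = 15P, so P = 25 and Y = 1232 − 3·25 = 1157.
Output 1157 is above potential 1121, so over time expected prices rise and SRAS shifts left until Y returns to 1121.
Long run: Y = 1121 on the AD curve gives 1121 = 1232 − 3P, so P = 37.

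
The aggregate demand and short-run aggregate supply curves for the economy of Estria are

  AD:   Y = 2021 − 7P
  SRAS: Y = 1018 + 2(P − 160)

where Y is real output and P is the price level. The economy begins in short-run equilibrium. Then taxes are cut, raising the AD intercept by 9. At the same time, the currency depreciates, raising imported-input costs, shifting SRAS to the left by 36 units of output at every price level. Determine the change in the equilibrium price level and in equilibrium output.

After both shocks: AD is Y = 2030 − 7P and SRAS is Y = 662 + 2P.
Setting them equal: 1368 = 9P, so P = 152.
Y = 2030 − 7·152 = 966.
Initially P = 147, Y = 992, so ΔP = +5 and ΔY = -26.

ΔP = +5, ΔY = -26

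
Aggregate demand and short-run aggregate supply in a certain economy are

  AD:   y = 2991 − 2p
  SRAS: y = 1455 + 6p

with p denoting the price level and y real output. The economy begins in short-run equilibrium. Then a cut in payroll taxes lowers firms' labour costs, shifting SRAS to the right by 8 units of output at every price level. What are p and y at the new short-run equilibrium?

p = 191, y = 2609

This is a positive supply shock: SRAS shifts right.
New SRAS: y = 1463 + 6p.
Set AD = SRAS: 2991 − 2p = 1463 + 6p, so 1528 = 8p and p = 191.
y = 2991 − 2·191 = 2609.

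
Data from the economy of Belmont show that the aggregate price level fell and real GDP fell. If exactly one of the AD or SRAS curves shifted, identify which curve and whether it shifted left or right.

P fell and Y fell. An AD shift moves P and Y in the same direction; an SRAS shift moves them in opposite directions.
Here P and Y moved in the same direction, so the AD curve shifted.
Since Y fell, AD shifted left.

AD shifted left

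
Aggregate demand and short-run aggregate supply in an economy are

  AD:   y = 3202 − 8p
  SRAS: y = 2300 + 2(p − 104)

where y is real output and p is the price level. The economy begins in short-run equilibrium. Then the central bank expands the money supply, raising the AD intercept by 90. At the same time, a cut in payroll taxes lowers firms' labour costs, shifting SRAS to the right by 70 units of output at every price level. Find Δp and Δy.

Δp = +2, Δy = +74

After both shocks: AD is y = 3292 − 8p and SRAS is y = 2162 + 2p.
Setting them equal: 1130 = 10p, so p = 113.
y = 3292 − 8·113 = 2388.
Initially p = 111, y = 2314, so Δp = +2 and Δy = +74.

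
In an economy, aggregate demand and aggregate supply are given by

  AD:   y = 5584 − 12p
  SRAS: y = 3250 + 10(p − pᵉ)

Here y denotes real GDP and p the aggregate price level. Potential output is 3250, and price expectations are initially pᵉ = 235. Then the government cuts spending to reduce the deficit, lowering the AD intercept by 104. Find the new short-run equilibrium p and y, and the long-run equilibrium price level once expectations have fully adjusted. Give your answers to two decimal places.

Short run: p = 208.18, y = 2981.82. Long run: p = 185.83.

AD shifts left: new AD is y = 5480 − 12p. With pᵉ = 235, SRAS is y = 900 + 10p.
Short run: 5480 − 12p = 900 + 10p gives 4580 = 22p, so p = 208.18 and y = 5480 − 12p = 2981.82.
y = 2981.82 is below potential 3250; expectations adjust and SRAS shifts right until y = 3250.
Long run: on the new AD curve, 3250 = 5480 − 12p gives p = 185.83.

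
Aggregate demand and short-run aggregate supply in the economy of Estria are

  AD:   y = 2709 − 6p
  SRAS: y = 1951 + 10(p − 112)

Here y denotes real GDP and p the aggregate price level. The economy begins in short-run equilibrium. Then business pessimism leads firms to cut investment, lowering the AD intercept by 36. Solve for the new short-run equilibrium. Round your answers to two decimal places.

This is a negative demand shock: AD shifts left.
New AD: y = 2673 − 6p.
SRAS can be written y = 831 + 10p.
Set AD = SRAS: 2673 − 6p = 831 + 10p, so 1842 = 16p and p = 115.13.
Substituting into AD, y = 1982.25.

p = 115.13, y = 1982.25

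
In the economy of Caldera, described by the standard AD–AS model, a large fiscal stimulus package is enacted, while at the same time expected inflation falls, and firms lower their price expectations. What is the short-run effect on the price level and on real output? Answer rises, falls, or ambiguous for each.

Price level: ambiguous; output: rises

The first event is a positive demand shock: AD shifts right, which by itself pushes P up and Y up.
The second is a favourable supply shock: SRAS shifts right, which by itself pushes P down and Y up.
The two shocks push P in opposite directions, so the effect on P is ambiguous. Both shocks push Y up, so Y rises.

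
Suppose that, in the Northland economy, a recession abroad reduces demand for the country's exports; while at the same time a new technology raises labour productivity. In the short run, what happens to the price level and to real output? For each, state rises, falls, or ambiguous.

The first event is a negative demand shock: AD shifts left, which by itself pushes P down and Y down.
The second is a favourable supply shock: SRAS shifts right, which by itself pushes P down and Y up.
Both shocks push P down, so P falls. The two shocks push Y in opposite directions, so the effect on Y is ambiguous.

Price level: falls; output: ambiguous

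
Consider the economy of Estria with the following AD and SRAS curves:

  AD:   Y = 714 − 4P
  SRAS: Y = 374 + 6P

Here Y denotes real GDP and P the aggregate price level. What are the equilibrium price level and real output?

P = 34, Y = 578

Set AD = SRAS: 714 − 4P = 374 + 6P, so 340 = 10P and P = 34.
Then Y = 714 − 4·34 = 578.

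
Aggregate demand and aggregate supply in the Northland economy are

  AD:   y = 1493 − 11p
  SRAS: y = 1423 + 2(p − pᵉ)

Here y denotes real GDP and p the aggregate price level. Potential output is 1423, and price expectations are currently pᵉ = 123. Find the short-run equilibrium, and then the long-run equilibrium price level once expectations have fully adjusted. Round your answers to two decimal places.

Short run: with pᵉ = 123, SRAS is y = 1177 + 2p. Setting AD = SRAS gives 316 = 13p, so p = 24.31 and y = 1493 − 11p = 1225.62.
Output 1225.62 is below potential 1423, so over time expected prices fall and SRAS shifts right until y returns to 1423.
Long run: y = 1423 on the AD curve gives 1423 = 1493 − 11p, so p = 6.36.

Short run: p = 24.31, y = 1225.62. Long run: p = 6.36.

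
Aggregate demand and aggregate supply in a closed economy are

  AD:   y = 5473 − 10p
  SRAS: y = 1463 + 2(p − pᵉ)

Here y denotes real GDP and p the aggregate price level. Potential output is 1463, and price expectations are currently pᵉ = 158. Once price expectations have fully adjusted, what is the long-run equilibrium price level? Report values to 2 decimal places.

Short run: with pᵉ = 158, SRAS is y = 1147 + 2p. Setting AD = SRAS gives 4326 = 12p, so p = 360.50 and y = 5473 − 10p = 1868.00.
Output 1868.00 is above potential 1463, so over time expected prices rise and SRAS shifts left until y returns to 1463.
Long run: y = 1463 on the AD curve gives 1463 = 5473 − 10p, so p = 401.00.

Long-run p = 401.00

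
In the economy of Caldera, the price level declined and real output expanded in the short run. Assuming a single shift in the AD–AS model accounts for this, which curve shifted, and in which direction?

SRAS shifted right

P fell and Y rose. An AD shift moves P and Y in the same direction; an SRAS shift moves them in opposite directions.
Here P and Y moved in opposite directions, so the SRAS curve shifted.
Since Y rose, SRAS shifted right.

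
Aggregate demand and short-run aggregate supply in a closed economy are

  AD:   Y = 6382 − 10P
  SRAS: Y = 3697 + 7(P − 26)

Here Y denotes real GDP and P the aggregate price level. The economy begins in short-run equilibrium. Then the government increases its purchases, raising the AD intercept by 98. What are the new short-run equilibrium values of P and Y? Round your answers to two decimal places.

P = 174.41, Y = 4735.88

This is a positive demand shock: AD shifts right.
New AD: Y = 6480 − 10P.
SRAS can be written Y = 3515 + 7P.
Set AD = SRAS: 6480 − 10P = 3515 + 7P, so 2965 = 17P and P = 174.41.
Substituting into AD, Y = 4735.88.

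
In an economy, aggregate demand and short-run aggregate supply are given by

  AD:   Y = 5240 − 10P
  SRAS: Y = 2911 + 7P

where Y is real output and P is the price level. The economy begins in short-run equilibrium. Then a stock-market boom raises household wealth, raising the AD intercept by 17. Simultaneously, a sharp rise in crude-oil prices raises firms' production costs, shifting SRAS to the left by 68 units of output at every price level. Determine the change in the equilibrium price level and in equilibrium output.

After both shocks: AD is Y = 5257 − 10P and SRAS is Y = 2843 + 7P.
Setting them equal: 2414 = 17P, so P = 142.
Y = 5257 − 10·142 = 3837.
Initially P = 137, Y = 3870, so ΔP = +5 and ΔY = -33.

ΔP = +5, ΔY = -33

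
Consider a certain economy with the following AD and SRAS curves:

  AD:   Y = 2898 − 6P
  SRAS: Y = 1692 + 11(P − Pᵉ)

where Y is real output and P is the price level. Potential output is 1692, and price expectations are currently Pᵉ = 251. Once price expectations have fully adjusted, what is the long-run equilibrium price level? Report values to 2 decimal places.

Short run: with Pᵉ = 251, SRAS is Y = 11P − 1069. Setting AD = SRAS gives 3967 = 17P, so P = 233.35 and Y = 2898 − 6P = 1497.88.
Output 1497.88 is below potential 1692, so over time expected prices fall and SRAS shifts right until Y returns to 1692.
Long run: Y = 1692 on the AD curve gives 1692 = 2898 − 6P, so P = 201.00.

Long-run P = 201.00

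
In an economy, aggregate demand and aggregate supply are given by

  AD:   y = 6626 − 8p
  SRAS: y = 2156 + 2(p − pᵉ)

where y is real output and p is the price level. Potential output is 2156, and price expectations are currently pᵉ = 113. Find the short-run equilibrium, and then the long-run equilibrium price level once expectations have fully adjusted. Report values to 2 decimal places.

Short run: with pᵉ = 113, SRAS is y = 1930 + 2p. Setting AD = SRAS gives 4696 = 10p, so p = 469.60 and y = 6626 − 8p = 2869.20.
Output 2869.20 is above potential 2156, so over time expected prices rise and SRAS shifts left until y returns to 2156.
Long run: y = 2156 on the AD curve gives 2156 = 6626 − 8p, so p = 558.75.

Short run: p = 469.60, y = 2869.20. Long run: p = 558.75.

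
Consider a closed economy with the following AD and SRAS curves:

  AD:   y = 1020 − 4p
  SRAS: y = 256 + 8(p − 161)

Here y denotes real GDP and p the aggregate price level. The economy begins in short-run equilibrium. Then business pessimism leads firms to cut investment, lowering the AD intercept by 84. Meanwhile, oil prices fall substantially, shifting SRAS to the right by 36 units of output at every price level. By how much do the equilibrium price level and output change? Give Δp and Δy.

Δp = -10, Δy = -44

After both shocks: AD is y = 936 − 4p and SRAS is y = 8p − 996.
Setting them equal: 1932 = 12p, so p = 161.
y = 936 − 4·161 = 292.
Initially p = 171, y = 336, so Δp = -10 and Δy = -44.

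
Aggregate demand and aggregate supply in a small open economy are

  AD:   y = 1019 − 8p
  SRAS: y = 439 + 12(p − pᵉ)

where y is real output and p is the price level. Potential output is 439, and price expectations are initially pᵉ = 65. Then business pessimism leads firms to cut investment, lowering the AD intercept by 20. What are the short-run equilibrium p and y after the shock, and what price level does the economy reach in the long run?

Short run: p = 67, y = 463. Long run: p = 70.

AD shifts left: new AD is y = 999 − 8p. With pᵉ = 65, SRAS is y = 12p − 341.
Short run: 999 − 8p = 12p − 341 gives 1340 = 20p, so p = 67 and y = 999 − 8·67 = 463.
y = 463 is above potential 439; expectations adjust and SRAS shifts left until y = 439.
Long run: on the new AD curve, 439 = 999 − 8p gives p = 70.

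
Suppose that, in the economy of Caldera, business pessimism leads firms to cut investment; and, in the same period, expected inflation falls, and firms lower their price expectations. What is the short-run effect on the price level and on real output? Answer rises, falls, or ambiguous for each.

Price level: falls; output: ambiguous

The first event is a negative demand shock: AD shifts left, which by itself pushes P down and Y down.
The second is a favourable supply shock: SRAS shifts right, which by itself pushes P down and Y up.
Both shocks push P down, so P falls. The two shocks push Y in opposite directions, so the effect on Y is ambiguous.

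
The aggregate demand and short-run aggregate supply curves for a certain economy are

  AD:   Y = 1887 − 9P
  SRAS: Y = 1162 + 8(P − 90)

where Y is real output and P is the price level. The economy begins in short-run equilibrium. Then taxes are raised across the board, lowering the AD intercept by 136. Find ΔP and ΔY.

This is a negative demand shock: AD shifts left.
New AD: Y = 1751 − 9P.
SRAS can be written Y = 442 + 8P.
Set AD = SRAS: 1751 − 9P = 442 + 8P, so 1309 = 17P and P = 77.
Y = 1751 − 9·77 = 1058.
Initially P = 85, Y = 1122, so ΔP = -8 and ΔY = -64.

ΔP = -8, ΔY = -64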